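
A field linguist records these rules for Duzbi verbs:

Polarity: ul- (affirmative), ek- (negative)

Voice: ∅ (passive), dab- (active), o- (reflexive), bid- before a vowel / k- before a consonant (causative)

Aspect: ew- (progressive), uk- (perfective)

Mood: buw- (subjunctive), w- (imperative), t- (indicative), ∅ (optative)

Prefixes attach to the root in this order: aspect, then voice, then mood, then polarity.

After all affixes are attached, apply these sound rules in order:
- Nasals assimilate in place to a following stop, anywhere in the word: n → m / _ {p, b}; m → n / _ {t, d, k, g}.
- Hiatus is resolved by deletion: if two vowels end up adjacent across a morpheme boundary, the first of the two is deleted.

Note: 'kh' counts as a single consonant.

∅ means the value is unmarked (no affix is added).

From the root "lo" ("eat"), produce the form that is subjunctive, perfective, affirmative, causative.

ulbuwbiduklo

Attach aspect perfective uk- → uklo.
Attach voice causative bid- (before vowel 'u') → biduklo.
Attach mood subjunctive buw- → buwbiduklo.
Attach polarity affirmative ul- → ulbuwbiduklo.
Nasal assimilation: no change.
Vowel deletion: no change.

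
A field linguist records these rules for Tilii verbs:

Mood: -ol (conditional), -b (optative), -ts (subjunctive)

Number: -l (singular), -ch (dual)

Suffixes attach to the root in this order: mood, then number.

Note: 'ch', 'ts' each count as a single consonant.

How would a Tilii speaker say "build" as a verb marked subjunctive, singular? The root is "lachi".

Attach mood subjunctive -ts → lachits.
Attach number singular -l → lachitsl.

lachitsl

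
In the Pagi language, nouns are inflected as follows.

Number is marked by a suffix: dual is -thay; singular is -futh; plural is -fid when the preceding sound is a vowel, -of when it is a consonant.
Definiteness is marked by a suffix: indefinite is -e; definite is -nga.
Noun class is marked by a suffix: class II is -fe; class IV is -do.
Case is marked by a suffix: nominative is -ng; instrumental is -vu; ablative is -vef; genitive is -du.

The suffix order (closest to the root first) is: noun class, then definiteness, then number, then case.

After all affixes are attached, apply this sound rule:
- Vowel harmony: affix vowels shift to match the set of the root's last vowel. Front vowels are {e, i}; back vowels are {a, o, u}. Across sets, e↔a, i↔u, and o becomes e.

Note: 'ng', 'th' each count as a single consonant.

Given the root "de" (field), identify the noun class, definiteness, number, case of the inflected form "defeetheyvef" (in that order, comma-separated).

class II, indefinite, dual, ablative

Segment: de-fe-e-thay-vef.
noun class: -fe → class II.
definiteness: -e → indefinite.
number: -thay → dual.
case: -vef → ablative.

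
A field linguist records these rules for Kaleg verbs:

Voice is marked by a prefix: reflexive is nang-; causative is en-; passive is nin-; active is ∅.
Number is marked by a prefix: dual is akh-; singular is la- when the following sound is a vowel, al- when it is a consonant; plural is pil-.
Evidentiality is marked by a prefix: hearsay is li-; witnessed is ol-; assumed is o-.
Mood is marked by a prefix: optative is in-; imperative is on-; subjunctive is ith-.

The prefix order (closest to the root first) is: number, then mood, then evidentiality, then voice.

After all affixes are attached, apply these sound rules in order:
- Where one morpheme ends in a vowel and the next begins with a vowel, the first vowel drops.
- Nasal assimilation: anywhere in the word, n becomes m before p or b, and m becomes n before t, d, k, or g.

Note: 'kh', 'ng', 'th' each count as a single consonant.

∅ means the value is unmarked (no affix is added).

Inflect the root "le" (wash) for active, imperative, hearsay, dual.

lonakhle

Attach number dual akh- → akhle.
Attach mood imperative on- → onakhle.
Attach evidentiality hearsay li- → lionakhle.
voice = active: zero marking, form stays lionakhle.
Apply vowel deletion: lionakhle → lonakhle.
Nasal assimilation: no change.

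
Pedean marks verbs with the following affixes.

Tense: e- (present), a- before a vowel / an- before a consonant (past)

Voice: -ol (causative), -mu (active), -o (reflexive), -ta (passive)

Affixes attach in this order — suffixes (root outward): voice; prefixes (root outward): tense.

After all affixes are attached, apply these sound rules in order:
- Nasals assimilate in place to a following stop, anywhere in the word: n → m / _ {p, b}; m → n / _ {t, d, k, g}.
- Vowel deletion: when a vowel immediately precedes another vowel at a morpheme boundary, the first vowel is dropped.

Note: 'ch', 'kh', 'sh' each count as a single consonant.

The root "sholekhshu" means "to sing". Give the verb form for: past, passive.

Attach voice passive -ta → sholekhshuta.
Attach tense past an- (before consonant 'sh') → ansholekhshuta.
Nasal assimilation: no change.
Vowel deletion: no change.

ansholekhshuta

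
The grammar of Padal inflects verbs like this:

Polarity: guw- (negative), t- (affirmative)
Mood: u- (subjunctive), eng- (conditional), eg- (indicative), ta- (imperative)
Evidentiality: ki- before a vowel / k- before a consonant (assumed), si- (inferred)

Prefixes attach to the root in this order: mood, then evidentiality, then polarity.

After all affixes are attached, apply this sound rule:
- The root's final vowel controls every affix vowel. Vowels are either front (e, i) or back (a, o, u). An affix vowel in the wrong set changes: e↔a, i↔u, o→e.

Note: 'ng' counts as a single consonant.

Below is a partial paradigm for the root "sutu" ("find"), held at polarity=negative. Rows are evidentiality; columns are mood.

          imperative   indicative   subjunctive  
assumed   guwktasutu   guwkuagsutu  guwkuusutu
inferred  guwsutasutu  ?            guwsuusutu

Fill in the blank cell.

guwsuagsutu

Attach mood indicative eg- → egsutu.
Attach evidentiality inferred si- → siegsutu.
Attach polarity negative guw- → guwsiegsutu.
Apply vowel harmony: guwsiegsutu → guwsuagsutu.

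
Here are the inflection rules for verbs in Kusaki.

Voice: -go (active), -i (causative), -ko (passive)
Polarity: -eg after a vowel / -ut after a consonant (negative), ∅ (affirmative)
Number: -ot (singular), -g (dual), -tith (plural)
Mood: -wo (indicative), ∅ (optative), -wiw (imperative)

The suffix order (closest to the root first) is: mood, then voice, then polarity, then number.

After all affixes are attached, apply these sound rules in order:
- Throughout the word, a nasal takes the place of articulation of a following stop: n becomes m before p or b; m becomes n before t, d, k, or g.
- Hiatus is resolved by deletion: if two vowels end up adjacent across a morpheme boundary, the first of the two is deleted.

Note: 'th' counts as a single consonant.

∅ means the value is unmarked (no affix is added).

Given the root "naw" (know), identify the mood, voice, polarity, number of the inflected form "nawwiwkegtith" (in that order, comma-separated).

Segment: naw-wiw-ko-eg-tith.
mood: -wiw → imperative.
voice: -ko → passive.
polarity: -eg/ut → negative.
number: -tith → plural.

imperative, passive, negative, plural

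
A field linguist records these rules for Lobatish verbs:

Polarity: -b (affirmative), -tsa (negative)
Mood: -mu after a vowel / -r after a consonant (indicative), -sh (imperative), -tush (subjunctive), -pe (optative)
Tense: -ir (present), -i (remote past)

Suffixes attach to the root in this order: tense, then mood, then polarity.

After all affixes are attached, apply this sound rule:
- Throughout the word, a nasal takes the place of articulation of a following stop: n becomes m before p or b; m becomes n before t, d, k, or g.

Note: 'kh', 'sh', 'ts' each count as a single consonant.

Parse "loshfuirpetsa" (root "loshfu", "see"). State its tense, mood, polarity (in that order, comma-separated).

present, optative, negative

Segment: loshfu-ir-pe-tsa.
tense: -ir → present.
mood: -pe → optative.
polarity: -tsa → negative.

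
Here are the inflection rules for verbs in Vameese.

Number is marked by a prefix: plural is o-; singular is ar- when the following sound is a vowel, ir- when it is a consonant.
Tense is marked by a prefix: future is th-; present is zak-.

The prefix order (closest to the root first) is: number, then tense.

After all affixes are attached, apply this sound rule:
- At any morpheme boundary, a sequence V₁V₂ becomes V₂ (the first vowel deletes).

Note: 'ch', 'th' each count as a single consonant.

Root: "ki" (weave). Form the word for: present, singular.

Attach number singular ir- (before consonant 'k') → irki.
Attach tense present zak- → zakirki.
Vowel deletion: no change.

zakirki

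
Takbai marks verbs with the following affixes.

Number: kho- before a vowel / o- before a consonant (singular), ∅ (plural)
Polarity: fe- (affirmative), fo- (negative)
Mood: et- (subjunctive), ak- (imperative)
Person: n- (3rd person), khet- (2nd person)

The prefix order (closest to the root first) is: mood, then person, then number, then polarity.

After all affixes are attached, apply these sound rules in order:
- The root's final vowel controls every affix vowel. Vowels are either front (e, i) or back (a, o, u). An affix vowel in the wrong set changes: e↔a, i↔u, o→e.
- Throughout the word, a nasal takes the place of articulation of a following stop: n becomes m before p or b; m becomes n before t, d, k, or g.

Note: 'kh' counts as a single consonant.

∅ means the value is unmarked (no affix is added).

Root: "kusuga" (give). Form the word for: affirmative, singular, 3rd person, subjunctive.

Attach mood subjunctive et- → etkusuga.
Attach person 3rd person n- → netkusuga.
Attach number singular o- (before consonant 'n') → onetkusuga.
Attach polarity affirmative fe- → feonetkusuga.
Apply vowel harmony: feonetkusuga → faonatkusuga.
Nasal assimilation: no change.

faonatkusuga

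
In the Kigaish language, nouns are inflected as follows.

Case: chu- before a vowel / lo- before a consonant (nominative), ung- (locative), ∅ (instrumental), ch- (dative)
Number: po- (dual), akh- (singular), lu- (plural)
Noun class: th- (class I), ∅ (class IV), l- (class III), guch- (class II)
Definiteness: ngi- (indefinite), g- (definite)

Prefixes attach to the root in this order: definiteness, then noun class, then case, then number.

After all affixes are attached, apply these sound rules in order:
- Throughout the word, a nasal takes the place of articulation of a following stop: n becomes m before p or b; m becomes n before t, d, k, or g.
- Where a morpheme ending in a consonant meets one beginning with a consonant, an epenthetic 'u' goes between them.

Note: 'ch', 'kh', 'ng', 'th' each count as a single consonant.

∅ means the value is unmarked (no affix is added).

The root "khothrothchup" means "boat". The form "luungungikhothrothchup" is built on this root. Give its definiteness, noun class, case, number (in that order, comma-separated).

Segment: lu-ung-ngi-khothrothchup.
definiteness: ngi- → indefinite.
noun class: ∅ → class IV.
case: ung- → locative.
number: lu- → plural.

indefinite, class IV, locative, plural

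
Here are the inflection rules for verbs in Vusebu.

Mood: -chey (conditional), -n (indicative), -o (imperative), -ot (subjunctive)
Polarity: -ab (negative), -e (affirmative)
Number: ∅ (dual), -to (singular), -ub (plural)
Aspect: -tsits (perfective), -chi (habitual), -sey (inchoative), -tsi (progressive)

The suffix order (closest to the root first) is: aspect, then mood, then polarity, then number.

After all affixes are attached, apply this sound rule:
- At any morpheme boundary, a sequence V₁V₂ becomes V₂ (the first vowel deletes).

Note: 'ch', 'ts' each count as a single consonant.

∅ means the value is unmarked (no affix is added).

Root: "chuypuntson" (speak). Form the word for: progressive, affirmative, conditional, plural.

Attach aspect progressive -tsi → chuypuntsontsi.
Attach mood conditional -chey → chuypuntsontsichey.
Attach polarity affirmative -e → chuypuntsontsicheye.
Attach number plural -ub → chuypuntsontsicheyeub.
Apply vowel deletion: chuypuntsontsicheyeub → chuypuntsontsicheyub.

chuypuntsontsicheyub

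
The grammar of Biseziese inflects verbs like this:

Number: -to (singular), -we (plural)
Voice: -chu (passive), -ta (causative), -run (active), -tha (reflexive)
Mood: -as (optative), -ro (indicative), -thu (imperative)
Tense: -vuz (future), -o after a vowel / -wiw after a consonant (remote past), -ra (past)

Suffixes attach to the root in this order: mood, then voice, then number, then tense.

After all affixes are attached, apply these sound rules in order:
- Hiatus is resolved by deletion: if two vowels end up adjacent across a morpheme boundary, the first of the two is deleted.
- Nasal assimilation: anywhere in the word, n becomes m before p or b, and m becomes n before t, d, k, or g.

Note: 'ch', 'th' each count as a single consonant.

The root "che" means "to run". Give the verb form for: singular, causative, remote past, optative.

Attach mood optative -as → cheas.
Attach voice causative -ta → cheasta.
Attach number singular -to → cheastato.
Attach tense remote past -o (after vowel 'o') → cheastatoo.
Apply vowel deletion: cheastatoo → chastato.
Nasal assimilation: no change.

chastato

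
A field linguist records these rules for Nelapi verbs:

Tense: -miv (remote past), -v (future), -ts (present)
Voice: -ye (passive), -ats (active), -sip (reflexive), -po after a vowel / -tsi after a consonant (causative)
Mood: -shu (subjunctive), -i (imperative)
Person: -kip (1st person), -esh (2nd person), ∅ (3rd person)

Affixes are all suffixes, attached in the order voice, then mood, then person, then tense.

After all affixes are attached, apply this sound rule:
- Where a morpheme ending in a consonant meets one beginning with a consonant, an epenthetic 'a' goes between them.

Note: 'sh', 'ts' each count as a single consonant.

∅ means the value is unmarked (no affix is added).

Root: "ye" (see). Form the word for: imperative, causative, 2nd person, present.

yepoieshats

Attach voice causative -po (after vowel 'e') → yepo.
Attach mood imperative -i → yepoi.
Attach person 2nd person -esh → yepoiesh.
Attach tense present -ts → yepoieshts.
Apply epenthesis: yepoieshts → yepoieshats.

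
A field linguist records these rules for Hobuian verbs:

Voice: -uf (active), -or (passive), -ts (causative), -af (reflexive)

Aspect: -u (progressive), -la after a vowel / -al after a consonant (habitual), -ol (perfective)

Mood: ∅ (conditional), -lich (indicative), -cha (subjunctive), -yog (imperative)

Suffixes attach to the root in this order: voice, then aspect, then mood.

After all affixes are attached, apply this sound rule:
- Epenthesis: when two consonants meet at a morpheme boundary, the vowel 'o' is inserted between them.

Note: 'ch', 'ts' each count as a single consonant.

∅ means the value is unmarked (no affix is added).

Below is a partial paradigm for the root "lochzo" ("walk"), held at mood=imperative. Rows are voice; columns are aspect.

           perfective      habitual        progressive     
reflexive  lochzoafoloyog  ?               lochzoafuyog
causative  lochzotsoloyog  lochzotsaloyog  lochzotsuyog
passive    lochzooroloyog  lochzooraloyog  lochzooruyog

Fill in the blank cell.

lochzoafaloyog

Attach voice reflexive -af → lochzoaf.
Attach aspect habitual -al (after consonant 'f') → lochzoafal.
Attach mood imperative -yog → lochzoafalyog.
Apply epenthesis: lochzoafalyog → lochzoafaloyog.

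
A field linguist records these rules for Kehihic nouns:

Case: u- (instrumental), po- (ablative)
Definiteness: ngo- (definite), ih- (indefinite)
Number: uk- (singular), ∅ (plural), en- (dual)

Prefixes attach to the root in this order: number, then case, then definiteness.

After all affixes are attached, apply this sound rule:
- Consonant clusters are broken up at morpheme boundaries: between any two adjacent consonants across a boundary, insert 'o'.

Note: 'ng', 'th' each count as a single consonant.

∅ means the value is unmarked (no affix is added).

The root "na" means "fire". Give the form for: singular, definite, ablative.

Attach number singular uk- → ukna.
Attach case ablative po- → poukna.
Attach definiteness definite ngo- → ngopoukna.
Apply epenthesis: ngopoukna → ngopoukona.

ngopoukona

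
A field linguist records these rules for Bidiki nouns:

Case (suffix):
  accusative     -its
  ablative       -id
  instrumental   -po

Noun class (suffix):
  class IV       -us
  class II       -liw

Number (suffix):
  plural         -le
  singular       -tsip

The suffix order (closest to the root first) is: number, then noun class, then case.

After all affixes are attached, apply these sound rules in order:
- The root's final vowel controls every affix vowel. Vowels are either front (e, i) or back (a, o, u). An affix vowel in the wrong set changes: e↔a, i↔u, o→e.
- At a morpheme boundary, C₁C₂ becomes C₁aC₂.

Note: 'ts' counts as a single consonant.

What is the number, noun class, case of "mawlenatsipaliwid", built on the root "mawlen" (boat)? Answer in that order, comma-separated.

singular, class II, ablative

Segment: mawlen-tsip-liw-id.
number: -tsip → singular.
noun class: -liw → class II.
case: -id → ablative.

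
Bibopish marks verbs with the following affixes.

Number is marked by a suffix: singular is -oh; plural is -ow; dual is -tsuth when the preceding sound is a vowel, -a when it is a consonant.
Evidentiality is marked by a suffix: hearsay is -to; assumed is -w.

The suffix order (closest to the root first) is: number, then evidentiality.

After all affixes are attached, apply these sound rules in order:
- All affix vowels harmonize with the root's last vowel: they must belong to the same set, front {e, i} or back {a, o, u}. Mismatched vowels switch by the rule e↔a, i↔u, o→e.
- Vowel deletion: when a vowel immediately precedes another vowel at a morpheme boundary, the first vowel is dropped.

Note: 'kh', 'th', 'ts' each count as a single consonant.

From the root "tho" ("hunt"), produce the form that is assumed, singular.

thohw

Attach number singular -oh → thooh.
Attach evidentiality assumed -w → thoohw.
Vowel harmony: no change.
Apply vowel deletion: thoohw → thohw.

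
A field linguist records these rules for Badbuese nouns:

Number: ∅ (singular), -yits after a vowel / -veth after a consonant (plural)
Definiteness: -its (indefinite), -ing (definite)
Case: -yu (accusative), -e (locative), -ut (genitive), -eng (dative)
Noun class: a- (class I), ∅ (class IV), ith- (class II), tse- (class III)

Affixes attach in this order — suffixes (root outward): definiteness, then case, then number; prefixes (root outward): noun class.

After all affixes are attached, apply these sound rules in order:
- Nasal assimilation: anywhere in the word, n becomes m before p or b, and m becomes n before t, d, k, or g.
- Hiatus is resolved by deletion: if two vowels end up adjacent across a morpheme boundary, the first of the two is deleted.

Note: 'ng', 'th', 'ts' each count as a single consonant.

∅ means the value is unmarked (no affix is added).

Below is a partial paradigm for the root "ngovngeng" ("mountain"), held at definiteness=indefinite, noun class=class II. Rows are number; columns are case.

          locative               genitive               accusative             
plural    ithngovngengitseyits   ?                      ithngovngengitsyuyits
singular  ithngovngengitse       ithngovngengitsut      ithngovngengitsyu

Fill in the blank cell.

ithngovngengitsutveth

Attach definiteness indefinite -its → ngovngengits.
Attach noun class class II ith- → ithngovngengits.
Attach case genitive -ut → ithngovngengitsut.
Attach number plural -veth (after consonant 't') → ithngovngengitsutveth.
Nasal assimilation: no change.
Vowel deletion: no change.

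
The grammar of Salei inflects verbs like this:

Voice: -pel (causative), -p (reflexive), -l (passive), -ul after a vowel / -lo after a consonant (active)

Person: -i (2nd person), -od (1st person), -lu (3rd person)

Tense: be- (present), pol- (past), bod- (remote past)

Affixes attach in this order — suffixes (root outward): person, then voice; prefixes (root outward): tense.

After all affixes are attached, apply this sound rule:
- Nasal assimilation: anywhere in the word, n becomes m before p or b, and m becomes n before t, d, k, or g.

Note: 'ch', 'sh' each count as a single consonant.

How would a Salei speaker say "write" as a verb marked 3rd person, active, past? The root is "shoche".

polshocheluul

Attach person 3rd person -lu → shochelu.
Attach voice active -ul (after vowel 'u') → shocheluul.
Attach tense past pol- → polshocheluul.
Nasal assimilation: no change.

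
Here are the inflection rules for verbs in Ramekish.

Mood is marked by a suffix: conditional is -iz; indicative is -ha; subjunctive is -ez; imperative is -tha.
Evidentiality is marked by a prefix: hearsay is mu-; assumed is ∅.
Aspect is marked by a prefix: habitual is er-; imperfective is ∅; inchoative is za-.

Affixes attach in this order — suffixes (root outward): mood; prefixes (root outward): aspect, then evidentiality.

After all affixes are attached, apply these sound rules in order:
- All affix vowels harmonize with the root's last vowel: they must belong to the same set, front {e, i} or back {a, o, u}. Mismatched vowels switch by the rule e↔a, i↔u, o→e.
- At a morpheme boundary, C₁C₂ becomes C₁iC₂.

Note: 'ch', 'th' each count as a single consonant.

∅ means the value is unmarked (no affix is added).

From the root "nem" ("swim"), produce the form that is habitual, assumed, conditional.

erinemiz

Attach aspect habitual er- → ernem.
Attach mood conditional -iz → ernemiz.
evidentiality = assumed: zero marking, form stays ernemiz.
Vowel harmony: no change.
Apply epenthesis: ernemiz → erinemiz.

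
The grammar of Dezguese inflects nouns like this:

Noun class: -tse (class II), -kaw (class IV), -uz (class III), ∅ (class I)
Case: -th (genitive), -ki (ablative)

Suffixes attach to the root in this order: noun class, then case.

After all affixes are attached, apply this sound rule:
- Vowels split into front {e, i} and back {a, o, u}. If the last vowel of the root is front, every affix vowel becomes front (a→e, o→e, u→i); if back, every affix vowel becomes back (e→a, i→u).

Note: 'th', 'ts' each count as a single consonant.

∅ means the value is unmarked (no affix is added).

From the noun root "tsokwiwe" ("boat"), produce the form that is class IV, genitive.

Attach noun class class IV -kaw → tsokwiwekaw.
Attach case genitive -th → tsokwiwekawth.
Apply vowel harmony: tsokwiwekawth → tsokwiwekewth.

tsokwiwekewth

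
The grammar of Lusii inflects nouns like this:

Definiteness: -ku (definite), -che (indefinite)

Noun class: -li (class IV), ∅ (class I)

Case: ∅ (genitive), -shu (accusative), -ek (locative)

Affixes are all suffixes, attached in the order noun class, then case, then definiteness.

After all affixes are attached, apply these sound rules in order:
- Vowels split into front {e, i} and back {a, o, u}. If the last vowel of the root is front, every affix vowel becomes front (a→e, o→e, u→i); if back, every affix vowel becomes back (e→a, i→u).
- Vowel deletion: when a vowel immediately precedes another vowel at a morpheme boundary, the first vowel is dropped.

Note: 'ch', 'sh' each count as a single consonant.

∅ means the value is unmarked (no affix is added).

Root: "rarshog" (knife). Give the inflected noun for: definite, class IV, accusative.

rarshoglushuku

Attach noun class class IV -li → rarshogli.
Attach case accusative -shu → rarshoglishu.
Attach definiteness definite -ku → rarshoglishuku.
Apply vowel harmony: rarshoglishuku → rarshoglushuku.
Vowel deletion: no change.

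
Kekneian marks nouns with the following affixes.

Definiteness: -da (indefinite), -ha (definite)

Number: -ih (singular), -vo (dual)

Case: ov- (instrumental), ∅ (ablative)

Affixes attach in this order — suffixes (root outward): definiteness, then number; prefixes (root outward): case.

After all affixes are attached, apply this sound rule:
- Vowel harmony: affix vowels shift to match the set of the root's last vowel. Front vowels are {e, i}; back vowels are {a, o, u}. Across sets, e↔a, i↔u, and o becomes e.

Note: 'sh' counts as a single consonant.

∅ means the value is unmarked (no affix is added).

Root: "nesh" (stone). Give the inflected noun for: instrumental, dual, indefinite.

Attach definiteness indefinite -da → neshda.
Attach number dual -vo → neshdavo.
Attach case instrumental ov- → ovneshdavo.
Apply vowel harmony: ovneshdavo → evneshdeve.

evneshdeve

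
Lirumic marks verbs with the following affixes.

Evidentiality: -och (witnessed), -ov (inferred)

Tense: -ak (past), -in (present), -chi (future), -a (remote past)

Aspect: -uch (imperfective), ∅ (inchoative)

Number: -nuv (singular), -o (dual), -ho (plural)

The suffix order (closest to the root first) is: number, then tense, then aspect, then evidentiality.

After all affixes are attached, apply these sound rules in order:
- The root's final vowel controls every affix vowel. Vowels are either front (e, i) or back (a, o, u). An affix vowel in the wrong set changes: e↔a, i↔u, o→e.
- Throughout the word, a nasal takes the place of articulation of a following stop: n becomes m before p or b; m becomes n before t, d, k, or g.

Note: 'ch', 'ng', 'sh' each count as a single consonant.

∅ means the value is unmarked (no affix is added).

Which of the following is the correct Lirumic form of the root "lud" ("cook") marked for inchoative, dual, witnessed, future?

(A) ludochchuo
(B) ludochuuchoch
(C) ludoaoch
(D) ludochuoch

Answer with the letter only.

Attach number dual -o → ludo.
Attach tense future -chi → ludochi.
aspect = inchoative: zero marking, form stays ludochi.
Attach evidentiality witnessed -och → ludochioch.
Apply vowel harmony: ludochioch → ludochuoch.
Nasal assimilation: no change.
So the correct form is ludochuoch, option (D).
(C) ludoaoch is wrong: it uses remote past instead of future for tense.
(A) ludochchuo is wrong: it has the affixes in the wrong order.
(B) ludochuuchoch is wrong: it uses imperfective instead of inchoative for aspect.

D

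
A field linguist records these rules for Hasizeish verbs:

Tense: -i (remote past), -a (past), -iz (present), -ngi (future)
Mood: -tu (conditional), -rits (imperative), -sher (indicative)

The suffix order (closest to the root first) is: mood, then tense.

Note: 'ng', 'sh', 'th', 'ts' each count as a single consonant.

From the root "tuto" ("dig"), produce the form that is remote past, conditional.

Attach mood conditional -tu → tutotu.
Attach tense remote past -i → tutotui.

tutotui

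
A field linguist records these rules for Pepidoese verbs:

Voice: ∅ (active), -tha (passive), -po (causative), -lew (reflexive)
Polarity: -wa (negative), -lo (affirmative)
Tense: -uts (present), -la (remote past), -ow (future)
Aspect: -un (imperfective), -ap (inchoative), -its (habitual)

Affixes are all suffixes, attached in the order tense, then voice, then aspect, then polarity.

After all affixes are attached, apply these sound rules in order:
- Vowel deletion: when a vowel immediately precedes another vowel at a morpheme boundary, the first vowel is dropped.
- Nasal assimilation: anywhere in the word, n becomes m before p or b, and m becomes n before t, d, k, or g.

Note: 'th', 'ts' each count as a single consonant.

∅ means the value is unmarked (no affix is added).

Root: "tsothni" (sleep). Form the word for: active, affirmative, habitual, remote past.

Attach tense remote past -la → tsothnila.
voice = active: zero marking, form stays tsothnila.
Attach aspect habitual -its → tsothnilaits.
Attach polarity affirmative -lo → tsothnilaitslo.
Apply vowel deletion: tsothnilaitslo → tsothnilitslo.
Nasal assimilation: no change.

tsothnilitslo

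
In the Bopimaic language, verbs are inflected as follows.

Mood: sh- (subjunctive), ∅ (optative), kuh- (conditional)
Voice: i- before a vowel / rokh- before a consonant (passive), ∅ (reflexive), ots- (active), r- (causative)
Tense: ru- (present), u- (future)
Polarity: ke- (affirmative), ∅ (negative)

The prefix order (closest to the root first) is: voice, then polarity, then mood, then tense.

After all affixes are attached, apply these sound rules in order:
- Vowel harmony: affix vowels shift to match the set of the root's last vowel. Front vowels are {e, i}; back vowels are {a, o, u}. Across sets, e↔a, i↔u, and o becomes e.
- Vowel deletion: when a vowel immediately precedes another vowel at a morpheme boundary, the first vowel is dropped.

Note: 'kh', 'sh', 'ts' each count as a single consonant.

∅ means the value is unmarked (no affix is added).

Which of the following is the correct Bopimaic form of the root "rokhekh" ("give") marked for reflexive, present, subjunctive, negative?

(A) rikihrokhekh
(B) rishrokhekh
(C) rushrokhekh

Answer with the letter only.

B

voice = reflexive: zero marking, form stays rokhekh.
polarity = negative: zero marking, form stays rokhekh.
Attach mood subjunctive sh- → shrokhekh.
Attach tense present ru- → rushrokhekh.
Apply vowel harmony: rushrokhekh → rishrokhekh.
Vowel deletion: no change.
So the correct form is rishrokhekh, option (B).
(C) rushrokhekh is wrong: it fails to apply the sound rule(s).
(A) rikihrokhekh is wrong: it uses conditional instead of subjunctive for mood.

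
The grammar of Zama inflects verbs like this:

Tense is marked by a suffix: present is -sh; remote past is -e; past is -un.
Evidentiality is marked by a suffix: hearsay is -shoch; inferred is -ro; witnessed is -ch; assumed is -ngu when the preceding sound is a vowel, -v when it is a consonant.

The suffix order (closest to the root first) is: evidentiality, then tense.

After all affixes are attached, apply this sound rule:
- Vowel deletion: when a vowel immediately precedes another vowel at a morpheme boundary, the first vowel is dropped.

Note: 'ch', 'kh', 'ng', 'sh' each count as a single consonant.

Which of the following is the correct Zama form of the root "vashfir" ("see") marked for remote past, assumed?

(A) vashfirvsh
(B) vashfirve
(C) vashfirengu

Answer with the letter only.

B

Attach evidentiality assumed -v (after consonant 'r') → vashfirv.
Attach tense remote past -e → vashfirve.
Vowel deletion: no change.
So the correct form is vashfirve, option (B).
(A) vashfirvsh is wrong: it uses present instead of remote past for tense.
(C) vashfirengu is wrong: it has the affixes in the wrong order.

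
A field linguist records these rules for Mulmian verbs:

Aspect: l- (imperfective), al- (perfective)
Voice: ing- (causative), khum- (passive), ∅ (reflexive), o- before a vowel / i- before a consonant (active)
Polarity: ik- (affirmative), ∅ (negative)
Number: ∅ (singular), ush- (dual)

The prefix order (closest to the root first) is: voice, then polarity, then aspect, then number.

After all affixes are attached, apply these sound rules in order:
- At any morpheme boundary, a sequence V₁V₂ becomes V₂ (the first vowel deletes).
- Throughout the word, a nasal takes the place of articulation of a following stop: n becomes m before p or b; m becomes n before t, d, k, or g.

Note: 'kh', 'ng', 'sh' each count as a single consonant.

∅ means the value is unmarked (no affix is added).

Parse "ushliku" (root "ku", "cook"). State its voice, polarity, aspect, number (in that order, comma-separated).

active, negative, imperfective, dual

Segment: ush-l-i-ku.
voice: o/i- → active.
polarity: ∅ → negative.
aspect: l- → imperfective.
number: ush- → dual.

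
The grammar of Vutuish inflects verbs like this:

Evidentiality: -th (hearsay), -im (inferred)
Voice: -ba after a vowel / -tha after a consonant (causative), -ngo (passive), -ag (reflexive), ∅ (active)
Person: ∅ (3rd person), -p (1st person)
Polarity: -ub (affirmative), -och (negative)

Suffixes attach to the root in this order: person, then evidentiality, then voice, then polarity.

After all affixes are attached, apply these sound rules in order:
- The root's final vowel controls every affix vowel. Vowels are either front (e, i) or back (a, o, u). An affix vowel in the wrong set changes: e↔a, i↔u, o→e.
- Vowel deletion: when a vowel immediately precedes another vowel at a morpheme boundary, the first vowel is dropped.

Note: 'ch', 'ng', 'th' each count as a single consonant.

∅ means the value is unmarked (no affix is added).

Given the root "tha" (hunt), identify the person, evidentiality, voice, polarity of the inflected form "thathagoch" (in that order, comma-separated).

3rd person, hearsay, reflexive, negative

Segment: tha-th-ag-och.
person: ∅ → 3rd person.
evidentiality: -th → hearsay.
voice: -ag → reflexive.
polarity: -och → negative.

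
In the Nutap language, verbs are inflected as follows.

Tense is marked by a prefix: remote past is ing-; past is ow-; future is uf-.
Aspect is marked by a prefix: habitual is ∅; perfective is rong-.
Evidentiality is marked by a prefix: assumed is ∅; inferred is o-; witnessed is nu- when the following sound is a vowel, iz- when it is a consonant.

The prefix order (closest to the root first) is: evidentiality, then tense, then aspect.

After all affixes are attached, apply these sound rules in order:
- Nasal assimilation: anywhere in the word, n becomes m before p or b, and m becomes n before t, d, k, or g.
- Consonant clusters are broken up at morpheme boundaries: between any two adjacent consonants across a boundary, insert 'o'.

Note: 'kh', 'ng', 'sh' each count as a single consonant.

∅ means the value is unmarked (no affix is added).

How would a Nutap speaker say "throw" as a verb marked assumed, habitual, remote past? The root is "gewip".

evidentiality = assumed: zero marking, form stays gewip.
Attach tense remote past ing- → inggewip.
aspect = habitual: zero marking, form stays inggewip.
Nasal assimilation: no change.
Apply epenthesis: inggewip → ingogewip.

ingogewip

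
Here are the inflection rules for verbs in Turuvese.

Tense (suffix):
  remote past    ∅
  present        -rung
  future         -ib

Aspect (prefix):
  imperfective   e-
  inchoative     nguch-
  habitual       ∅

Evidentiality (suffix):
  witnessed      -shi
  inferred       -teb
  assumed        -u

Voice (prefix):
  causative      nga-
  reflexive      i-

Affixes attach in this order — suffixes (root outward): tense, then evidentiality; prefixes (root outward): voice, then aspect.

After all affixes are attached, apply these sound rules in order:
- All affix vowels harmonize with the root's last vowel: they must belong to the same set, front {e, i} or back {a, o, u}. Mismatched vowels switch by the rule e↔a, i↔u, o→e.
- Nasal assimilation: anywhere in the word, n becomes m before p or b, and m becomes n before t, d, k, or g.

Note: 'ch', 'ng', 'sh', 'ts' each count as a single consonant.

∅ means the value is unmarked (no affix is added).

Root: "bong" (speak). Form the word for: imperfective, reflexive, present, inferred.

Attach voice reflexive i- → ibong.
Attach tense present -rung → ibongrung.
Attach aspect imperfective e- → eibongrung.
Attach evidentiality inferred -teb → eibongrungteb.
Apply vowel harmony: eibongrungteb → aubongrungtab.
Nasal assimilation: no change.

aubongrungtab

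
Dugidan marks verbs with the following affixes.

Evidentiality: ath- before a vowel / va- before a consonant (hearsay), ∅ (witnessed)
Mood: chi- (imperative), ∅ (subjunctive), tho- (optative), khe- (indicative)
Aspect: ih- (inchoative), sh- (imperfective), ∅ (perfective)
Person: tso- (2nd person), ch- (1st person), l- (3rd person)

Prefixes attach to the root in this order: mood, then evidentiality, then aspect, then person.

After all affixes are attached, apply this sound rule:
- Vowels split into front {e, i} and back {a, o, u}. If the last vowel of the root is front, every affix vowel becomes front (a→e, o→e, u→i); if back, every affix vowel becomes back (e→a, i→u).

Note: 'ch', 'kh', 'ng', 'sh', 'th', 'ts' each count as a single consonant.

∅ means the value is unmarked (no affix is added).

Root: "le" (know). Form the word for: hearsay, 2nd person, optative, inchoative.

Attach mood optative tho- → thole.
Attach evidentiality hearsay va- (before consonant 'th') → vathole.
Attach aspect inchoative ih- → ihvathole.
Attach person 2nd person tso- → tsoihvathole.
Apply vowel harmony: tsoihvathole → tseihvethele.

tseihvethele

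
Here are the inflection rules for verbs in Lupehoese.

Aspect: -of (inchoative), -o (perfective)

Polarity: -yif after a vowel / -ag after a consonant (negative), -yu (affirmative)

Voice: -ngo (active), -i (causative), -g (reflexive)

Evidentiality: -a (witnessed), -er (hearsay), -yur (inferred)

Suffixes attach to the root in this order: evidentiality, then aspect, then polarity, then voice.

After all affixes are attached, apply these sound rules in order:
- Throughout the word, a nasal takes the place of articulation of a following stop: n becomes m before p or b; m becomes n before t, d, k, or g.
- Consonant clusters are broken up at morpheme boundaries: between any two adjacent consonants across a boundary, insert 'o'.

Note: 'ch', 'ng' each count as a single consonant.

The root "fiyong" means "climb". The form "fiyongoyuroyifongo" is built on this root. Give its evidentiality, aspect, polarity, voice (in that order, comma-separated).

inferred, perfective, negative, active

Segment: fiyong-yur-o-yif-ngo.
evidentiality: -yur → inferred.
aspect: -o → perfective.
polarity: -yif/ag → negative.
voice: -ngo → active.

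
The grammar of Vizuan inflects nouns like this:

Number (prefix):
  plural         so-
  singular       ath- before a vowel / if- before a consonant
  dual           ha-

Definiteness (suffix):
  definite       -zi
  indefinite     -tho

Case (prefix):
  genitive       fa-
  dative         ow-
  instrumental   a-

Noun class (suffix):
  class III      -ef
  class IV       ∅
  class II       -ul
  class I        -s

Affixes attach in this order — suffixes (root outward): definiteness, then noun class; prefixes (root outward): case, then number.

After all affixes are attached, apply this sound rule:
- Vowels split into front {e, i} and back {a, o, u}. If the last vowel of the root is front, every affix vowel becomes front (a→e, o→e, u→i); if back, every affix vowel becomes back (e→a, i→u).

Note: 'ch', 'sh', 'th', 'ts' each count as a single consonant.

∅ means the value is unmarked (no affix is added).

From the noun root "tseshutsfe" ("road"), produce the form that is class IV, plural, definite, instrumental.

seetseshutsfezi

Attach definiteness definite -zi → tseshutsfezi.
Attach case instrumental a- → atseshutsfezi.
noun class = class IV: zero marking, form stays atseshutsfezi.
Attach number plural so- → soatseshutsfezi.
Apply vowel harmony: soatseshutsfezi → seetseshutsfezi.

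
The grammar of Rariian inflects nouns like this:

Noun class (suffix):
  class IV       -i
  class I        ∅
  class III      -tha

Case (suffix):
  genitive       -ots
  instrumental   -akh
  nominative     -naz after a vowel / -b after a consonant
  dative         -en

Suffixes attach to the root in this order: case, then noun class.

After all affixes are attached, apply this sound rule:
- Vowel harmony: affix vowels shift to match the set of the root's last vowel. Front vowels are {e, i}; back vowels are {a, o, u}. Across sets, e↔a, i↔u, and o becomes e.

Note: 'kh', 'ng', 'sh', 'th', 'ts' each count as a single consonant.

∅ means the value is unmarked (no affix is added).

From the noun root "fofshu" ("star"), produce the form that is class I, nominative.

fofshunaz

Attach case nominative -naz (after vowel 'u') → fofshunaz.
noun class = class I: zero marking, form stays fofshunaz.
Vowel harmony: no change.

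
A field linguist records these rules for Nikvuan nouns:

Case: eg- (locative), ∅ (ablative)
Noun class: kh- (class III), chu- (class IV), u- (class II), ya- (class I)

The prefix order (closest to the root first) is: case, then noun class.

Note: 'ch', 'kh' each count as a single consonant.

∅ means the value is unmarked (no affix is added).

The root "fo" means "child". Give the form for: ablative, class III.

khfo

case = ablative: zero marking, form stays fo.
Attach noun class class III kh- → khfo.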